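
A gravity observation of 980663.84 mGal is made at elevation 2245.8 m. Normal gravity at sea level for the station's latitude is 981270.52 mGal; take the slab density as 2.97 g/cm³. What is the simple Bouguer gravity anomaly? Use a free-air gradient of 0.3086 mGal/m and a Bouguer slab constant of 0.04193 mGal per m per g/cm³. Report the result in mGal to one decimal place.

Free-air correction = 0.3086 × 2245.8 = 693.05 mGal
Free-air anomaly = 980663.84 − 981270.52 + (693.05) = 86.37 mGal
Bouguer slab correction = 0.04193 × 2.97 × 2245.8 = 279.67 mGal
Simple Bouguer anomaly = 86.37 − (279.67) = -193.30 mGal

-193.3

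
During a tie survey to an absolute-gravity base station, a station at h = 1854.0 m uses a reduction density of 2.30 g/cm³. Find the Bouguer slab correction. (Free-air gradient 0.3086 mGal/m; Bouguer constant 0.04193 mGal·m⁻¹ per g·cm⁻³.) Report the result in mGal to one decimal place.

Bouguer slab correction = 0.04193 × 2.30 × 1854.0 = 178.8 mGal

178.8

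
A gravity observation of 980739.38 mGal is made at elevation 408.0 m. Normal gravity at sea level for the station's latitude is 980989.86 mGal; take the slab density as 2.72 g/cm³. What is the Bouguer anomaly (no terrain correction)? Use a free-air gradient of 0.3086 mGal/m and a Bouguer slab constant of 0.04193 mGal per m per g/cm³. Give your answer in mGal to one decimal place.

Free-air correction = 0.3086 × 408.0 = 125.91 mGal
Free-air anomaly = 980739.38 − 980989.86 + (125.91) = -124.57 mGal
Bouguer slab correction = 0.04193 × 2.72 × 408.0 = 46.53 mGal
Simple Bouguer anomaly = -124.57 − (46.53) = -171.10 mGal

-171.1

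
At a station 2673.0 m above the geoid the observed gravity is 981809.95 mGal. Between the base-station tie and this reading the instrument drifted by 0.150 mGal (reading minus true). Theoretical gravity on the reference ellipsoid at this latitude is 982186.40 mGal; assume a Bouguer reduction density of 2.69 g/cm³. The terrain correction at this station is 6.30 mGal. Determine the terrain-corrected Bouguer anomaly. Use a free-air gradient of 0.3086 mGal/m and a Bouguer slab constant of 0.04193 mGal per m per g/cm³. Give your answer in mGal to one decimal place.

153.1

Drift-corrected reading = 981809.95 − (0.150) = 981809.800 mGal
Free-air correction = 0.3086 × 2673.0 = 824.89 mGal
Free-air anomaly = 981809.800 − 982186.40 + (824.89) = 448.290 mGal
Bouguer slab correction = 0.04193 × 2.69 × 2673.0 = 301.49 mGal
Simple Bouguer anomaly = 448.290 − (301.49) = 146.800 mGal
Complete Bouguer anomaly = 146.800 + 6.30 = 153.100 mGal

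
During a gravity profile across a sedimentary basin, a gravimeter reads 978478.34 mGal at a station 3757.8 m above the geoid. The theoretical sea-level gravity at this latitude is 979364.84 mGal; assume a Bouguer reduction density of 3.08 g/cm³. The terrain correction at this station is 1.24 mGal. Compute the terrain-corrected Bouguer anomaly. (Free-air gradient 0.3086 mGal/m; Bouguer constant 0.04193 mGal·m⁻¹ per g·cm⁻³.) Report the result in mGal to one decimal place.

-210.9

Free-air correction = 0.3086 × 3757.8 = 1159.66 mGal
Free-air anomaly = 978478.34 − 979364.84 + (1159.66) = 273.16 mGal
Bouguer slab correction = 0.04193 × 3.08 × 3757.8 = 485.30 mGal
Simple Bouguer anomaly = 273.16 − (485.30) = -212.14 mGal
Complete Bouguer anomaly = -212.14 + 1.24 = -210.90 mGal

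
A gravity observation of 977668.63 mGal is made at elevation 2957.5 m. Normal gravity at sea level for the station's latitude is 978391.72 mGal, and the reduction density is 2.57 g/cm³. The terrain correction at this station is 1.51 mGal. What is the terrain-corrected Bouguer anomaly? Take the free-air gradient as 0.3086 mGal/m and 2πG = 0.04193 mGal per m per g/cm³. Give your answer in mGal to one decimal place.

Free-air correction = 0.3086 × 2957.5 = 912.68 mGal
Free-air anomaly = 977668.63 − 978391.72 + (912.68) = 189.59 mGal
Bouguer slab correction = 0.04193 × 2.57 × 2957.5 = 318.70 mGal
Simple Bouguer anomaly = 189.59 − (318.70) = -129.11 mGal
Complete Bouguer anomaly = -129.11 + 1.51 = -127.60 mGal

-127.6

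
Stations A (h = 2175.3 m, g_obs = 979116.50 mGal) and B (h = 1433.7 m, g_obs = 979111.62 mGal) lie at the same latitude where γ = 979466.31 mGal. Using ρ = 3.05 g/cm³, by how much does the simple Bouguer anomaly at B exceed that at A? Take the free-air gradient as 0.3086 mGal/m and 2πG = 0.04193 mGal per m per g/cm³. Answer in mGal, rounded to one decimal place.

Δg_SB(A) = 979116.50 − 979466.31 + 0.3086×2175.3 − 0.04193×3.05×2175.3 = 43.30 mGal
Δg_SB(B) = 979111.62 − 979466.31 + 0.3086×1433.7 − 0.04193×3.05×1433.7 = -95.60 mGal
Difference = -95.60 − (43.30) = -138.90 mGal

-138.9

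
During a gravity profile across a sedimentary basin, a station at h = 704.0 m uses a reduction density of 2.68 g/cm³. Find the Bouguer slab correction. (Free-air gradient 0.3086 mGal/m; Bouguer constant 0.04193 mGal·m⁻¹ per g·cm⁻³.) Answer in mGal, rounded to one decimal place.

Bouguer slab correction = 0.04193 × 2.68 × 704.0 = 79.1 mGal

79.1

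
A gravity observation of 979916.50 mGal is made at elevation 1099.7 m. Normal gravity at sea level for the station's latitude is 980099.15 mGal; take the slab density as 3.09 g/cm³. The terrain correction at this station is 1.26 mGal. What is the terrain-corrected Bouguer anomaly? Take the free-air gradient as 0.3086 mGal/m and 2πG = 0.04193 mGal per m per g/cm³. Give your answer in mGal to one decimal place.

15.5

Free-air correction = 0.3086 × 1099.7 = 339.37 mGal
Free-air anomaly = 979916.50 − 980099.15 + (339.37) = 156.72 mGal
Bouguer slab correction = 0.04193 × 3.09 × 1099.7 = 142.48 mGal
Simple Bouguer anomaly = 156.72 − (142.48) = 14.24 mGal
Complete Bouguer anomaly = 14.24 + 1.26 = 15.50 mGal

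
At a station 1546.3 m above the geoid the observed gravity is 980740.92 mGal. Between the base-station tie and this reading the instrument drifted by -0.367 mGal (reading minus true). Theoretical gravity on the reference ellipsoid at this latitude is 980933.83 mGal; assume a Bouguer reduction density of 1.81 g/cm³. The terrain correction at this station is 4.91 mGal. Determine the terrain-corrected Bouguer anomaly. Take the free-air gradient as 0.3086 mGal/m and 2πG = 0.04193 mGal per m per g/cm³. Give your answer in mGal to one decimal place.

Drift-corrected reading = 980740.92 − (-0.367) = 980741.287 mGal
Free-air correction = 0.3086 × 1546.3 = 477.19 mGal
Free-air anomaly = 980741.287 − 980933.83 + (477.19) = 284.647 mGal
Bouguer slab correction = 0.04193 × 1.81 × 1546.3 = 117.35 mGal
Simple Bouguer anomaly = 284.647 − (117.35) = 167.297 mGal
Complete Bouguer anomaly = 167.297 + 4.91 = 172.207 mGal

172.2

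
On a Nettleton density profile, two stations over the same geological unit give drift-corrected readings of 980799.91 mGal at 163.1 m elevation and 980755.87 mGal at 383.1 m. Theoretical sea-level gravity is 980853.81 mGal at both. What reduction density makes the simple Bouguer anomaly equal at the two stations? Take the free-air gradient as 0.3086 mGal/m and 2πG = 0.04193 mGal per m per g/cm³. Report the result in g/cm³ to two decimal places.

Δg_obs = 980755.87 − 980799.91 = -44.04 mGal over Δh = 383.1 − 163.1 = 220.0 m
Equal Bouguer anomalies ⇒ Δg_obs + (0.3086 − 0.04193ρ)·Δh = 0
0.3086 − 0.04193ρ = −Δg_obs/Δh = 0.20018
ρ = (0.3086 − 0.20018) / 0.04193 = 2.59 g/cm³

2.59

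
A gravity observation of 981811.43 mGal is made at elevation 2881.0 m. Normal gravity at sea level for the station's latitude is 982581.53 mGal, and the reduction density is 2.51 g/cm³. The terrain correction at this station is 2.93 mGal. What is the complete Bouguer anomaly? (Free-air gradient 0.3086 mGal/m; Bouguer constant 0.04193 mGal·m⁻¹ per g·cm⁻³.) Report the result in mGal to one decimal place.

Free-air correction = 0.3086 × 2881.0 = 889.08 mGal
Free-air anomaly = 981811.43 − 982581.53 + (889.08) = 118.98 mGal
Bouguer slab correction = 0.04193 × 2.51 × 2881.0 = 303.21 mGal
Simple Bouguer anomaly = 118.98 − (303.21) = -184.23 mGal
Complete Bouguer anomaly = -184.23 + 2.93 = -181.30 mGal

-181.3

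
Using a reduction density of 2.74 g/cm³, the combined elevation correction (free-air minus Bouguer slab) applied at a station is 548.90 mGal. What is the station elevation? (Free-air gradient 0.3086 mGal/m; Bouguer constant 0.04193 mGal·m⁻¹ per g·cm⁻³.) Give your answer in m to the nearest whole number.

Combined gradient = 0.3086 − 0.04193 × 2.74 = 0.1937118 mGal/m
h = 548.90 / 0.1937118 = 2833.59 m

2834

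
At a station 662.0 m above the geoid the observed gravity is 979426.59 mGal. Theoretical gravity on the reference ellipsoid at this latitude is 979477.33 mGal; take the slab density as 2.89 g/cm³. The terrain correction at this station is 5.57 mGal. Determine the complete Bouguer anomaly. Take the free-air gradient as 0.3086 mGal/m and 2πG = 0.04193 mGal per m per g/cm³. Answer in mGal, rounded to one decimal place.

Free-air correction = 0.3086 × 662.0 = 204.29 mGal
Free-air anomaly = 979426.59 − 979477.33 + (204.29) = 153.55 mGal
Bouguer slab correction = 0.04193 × 2.89 × 662.0 = 80.22 mGal
Simple Bouguer anomaly = 153.55 − (80.22) = 73.33 mGal
Complete Bouguer anomaly = 73.33 + 5.57 = 78.90 mGal

78.9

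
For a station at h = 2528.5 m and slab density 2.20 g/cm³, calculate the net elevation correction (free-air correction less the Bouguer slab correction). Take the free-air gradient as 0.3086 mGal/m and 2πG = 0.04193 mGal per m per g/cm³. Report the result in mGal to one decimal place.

547.1

Combined gradient = 0.3086 − 0.04193 × 2.20 = 0.2163540 mGal/m
Combined elevation correction = 0.2163540 × 2528.5 = 547.1 mGal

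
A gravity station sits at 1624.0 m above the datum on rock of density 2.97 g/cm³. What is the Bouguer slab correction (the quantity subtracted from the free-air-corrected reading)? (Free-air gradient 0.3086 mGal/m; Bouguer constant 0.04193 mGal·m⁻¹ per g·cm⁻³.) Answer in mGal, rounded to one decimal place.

Bouguer slab correction = 0.04193 × 2.97 × 1624.0 = 202.2 mGal

202.2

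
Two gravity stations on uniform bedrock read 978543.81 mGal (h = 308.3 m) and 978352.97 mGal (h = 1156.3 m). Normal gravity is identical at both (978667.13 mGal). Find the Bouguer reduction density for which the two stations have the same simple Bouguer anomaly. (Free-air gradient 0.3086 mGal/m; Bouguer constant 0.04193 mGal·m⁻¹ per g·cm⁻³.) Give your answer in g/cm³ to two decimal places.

Δg_obs = 978352.97 − 978543.81 = -190.84 mGal over Δh = 1156.3 − 308.3 = 848.0 m
Equal Bouguer anomalies ⇒ Δg_obs + (0.3086 − 0.04193ρ)·Δh = 0
0.3086 − 0.04193ρ = −Δg_obs/Δh = 0.22505
ρ = (0.3086 − 0.22505) / 0.04193 = 1.99 g/cm³

1.99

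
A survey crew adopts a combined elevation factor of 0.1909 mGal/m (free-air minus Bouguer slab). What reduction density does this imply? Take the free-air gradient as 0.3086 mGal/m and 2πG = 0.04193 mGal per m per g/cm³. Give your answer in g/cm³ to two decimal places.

0.1909 = 0.3086 − 0.04193 × ρ
ρ = (0.3086 − 0.1909) / 0.04193 = 2.81 g/cm³

2.81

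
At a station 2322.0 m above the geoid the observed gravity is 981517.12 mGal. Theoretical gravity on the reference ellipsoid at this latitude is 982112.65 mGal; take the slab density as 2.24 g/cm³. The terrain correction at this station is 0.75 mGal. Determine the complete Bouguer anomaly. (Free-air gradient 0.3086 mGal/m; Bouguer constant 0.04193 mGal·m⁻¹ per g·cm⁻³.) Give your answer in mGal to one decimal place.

-96.3

Free-air correction = 0.3086 × 2322.0 = 716.57 mGal
Free-air anomaly = 981517.12 − 982112.65 + (716.57) = 121.04 mGal
Bouguer slab correction = 0.04193 × 2.24 × 2322.0 = 218.09 mGal
Simple Bouguer anomaly = 121.04 − (218.09) = -97.05 mGal
Complete Bouguer anomaly = -97.05 + 0.75 = -96.30 mGal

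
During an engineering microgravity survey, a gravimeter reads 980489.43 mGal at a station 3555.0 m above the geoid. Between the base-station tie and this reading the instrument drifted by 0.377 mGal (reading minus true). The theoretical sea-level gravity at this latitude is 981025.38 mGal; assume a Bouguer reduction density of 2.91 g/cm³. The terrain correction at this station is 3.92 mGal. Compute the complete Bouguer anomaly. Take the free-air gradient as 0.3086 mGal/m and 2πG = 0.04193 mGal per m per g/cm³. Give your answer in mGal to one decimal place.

Drift-corrected reading = 980489.43 − (0.377) = 980489.053 mGal
Free-air correction = 0.3086 × 3555.0 = 1097.07 mGal
Free-air anomaly = 980489.053 − 981025.38 + (1097.07) = 560.743 mGal
Bouguer slab correction = 0.04193 × 2.91 × 3555.0 = 433.77 mGal
Simple Bouguer anomaly = 560.743 − (433.77) = 126.973 mGal
Complete Bouguer anomaly = 126.973 + 3.92 = 130.893 mGal

130.9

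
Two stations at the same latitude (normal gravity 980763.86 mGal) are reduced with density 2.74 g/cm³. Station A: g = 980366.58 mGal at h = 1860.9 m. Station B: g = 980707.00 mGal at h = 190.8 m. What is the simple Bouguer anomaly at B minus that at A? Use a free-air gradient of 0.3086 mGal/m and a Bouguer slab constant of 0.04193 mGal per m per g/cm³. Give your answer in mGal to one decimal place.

16.9

Δg_SB(A) = 980366.58 − 980763.86 + 0.3086×1860.9 − 0.04193×2.74×1860.9 = -36.80 mGal
Δg_SB(B) = 980707.00 − 980763.86 + 0.3086×190.8 − 0.04193×2.74×190.8 = -19.90 mGal
Difference = -19.90 − (-36.80) = 16.90 mGal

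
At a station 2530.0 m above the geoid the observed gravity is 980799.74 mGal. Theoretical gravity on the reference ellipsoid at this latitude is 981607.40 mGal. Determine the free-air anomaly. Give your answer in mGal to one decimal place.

Free-air correction = 0.3086 × 2530.0 = 780.76 mGal
Free-air anomaly = 980799.74 − 981607.40 + (780.76) = -26.90 mGal

-26.9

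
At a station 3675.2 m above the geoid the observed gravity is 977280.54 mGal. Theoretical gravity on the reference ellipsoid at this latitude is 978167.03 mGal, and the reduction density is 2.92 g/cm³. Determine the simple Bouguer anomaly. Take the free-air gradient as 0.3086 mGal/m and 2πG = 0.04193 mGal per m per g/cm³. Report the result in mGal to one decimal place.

-202.3

Free-air correction = 0.3086 × 3675.2 = 1134.17 mGal
Free-air anomaly = 977280.54 − 978167.03 + (1134.17) = 247.68 mGal
Bouguer slab correction = 0.04193 × 2.92 × 3675.2 = 449.98 mGal
Simple Bouguer anomaly = 247.68 − (449.98) = -202.30 mGal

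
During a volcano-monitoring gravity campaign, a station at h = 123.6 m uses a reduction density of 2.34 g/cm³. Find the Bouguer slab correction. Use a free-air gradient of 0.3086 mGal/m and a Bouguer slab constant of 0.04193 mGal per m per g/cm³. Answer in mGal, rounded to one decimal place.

Bouguer slab correction = 0.04193 × 2.34 × 123.6 = 12.1 mGal

12.1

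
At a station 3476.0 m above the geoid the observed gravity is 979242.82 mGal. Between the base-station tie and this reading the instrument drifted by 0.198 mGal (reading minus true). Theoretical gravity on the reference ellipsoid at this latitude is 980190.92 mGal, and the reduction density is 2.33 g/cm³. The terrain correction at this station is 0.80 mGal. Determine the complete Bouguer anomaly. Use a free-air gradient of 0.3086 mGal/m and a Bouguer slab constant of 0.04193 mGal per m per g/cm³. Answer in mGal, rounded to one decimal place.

Drift-corrected reading = 979242.82 − (0.198) = 979242.622 mGal
Free-air correction = 0.3086 × 3476.0 = 1072.69 mGal
Free-air anomaly = 979242.622 − 980190.92 + (1072.69) = 124.392 mGal
Bouguer slab correction = 0.04193 × 2.33 × 3476.0 = 339.59 mGal
Simple Bouguer anomaly = 124.392 − (339.59) = -215.198 mGal
Complete Bouguer anomaly = -215.198 + 0.80 = -214.398 mGal

-214.4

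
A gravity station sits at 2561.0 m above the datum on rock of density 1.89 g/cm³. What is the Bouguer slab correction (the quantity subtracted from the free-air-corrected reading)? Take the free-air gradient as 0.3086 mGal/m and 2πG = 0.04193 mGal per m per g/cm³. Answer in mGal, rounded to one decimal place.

203.0

Bouguer slab correction = 0.04193 × 1.89 × 2561.0 = 203.0 mGal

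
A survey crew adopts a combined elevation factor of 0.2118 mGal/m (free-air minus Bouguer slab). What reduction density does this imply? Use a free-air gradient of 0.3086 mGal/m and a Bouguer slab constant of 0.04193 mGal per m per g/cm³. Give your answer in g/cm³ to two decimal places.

0.2118 = 0.3086 − 0.04193 × ρ
ρ = (0.3086 − 0.2118) / 0.04193 = 2.31 g/cm³

2.31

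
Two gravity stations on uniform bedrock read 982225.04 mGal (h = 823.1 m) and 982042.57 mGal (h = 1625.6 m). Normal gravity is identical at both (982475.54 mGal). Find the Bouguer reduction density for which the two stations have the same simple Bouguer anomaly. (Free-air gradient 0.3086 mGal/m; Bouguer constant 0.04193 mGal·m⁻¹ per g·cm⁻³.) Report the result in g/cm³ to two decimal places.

1.94

Δg_obs = 982042.57 − 982225.04 = -182.47 mGal over Δh = 1625.6 − 823.1 = 802.5 m
Equal Bouguer anomalies ⇒ Δg_obs + (0.3086 − 0.04193ρ)·Δh = 0
0.3086 − 0.04193ρ = −Δg_obs/Δh = 0.22738
ρ = (0.3086 − 0.22738) / 0.04193 = 1.94 g/cm³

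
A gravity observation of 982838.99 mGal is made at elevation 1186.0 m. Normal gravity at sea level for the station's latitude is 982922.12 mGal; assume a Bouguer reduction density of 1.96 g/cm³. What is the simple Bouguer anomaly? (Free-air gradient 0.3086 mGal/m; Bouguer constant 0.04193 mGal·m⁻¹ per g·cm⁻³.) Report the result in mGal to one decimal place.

Free-air correction = 0.3086 × 1186.0 = 366.00 mGal
Free-air anomaly = 982838.99 − 982922.12 + (366.00) = 282.87 mGal
Bouguer slab correction = 0.04193 × 1.96 × 1186.0 = 97.47 mGal
Simple Bouguer anomaly = 282.87 − (97.47) = 185.40 mGal

185.4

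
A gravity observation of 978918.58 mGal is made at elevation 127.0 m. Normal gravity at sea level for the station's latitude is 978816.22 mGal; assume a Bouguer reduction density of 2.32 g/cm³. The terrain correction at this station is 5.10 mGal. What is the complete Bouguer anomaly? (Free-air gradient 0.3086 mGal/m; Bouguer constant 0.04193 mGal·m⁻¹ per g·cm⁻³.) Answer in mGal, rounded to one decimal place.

134.3

Free-air correction = 0.3086 × 127.0 = 39.19 mGal
Free-air anomaly = 978918.58 − 978816.22 + (39.19) = 141.55 mGal
Bouguer slab correction = 0.04193 × 2.32 × 127.0 = 12.35 mGal
Simple Bouguer anomaly = 141.55 − (12.35) = 129.20 mGal
Complete Bouguer anomaly = 129.20 + 5.10 = 134.30 mGal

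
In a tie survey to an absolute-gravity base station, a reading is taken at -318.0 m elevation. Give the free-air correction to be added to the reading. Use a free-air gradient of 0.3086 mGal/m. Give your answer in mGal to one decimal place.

Free-air correction = 0.3086 × -318.0 = -98.1 mGal

-98.1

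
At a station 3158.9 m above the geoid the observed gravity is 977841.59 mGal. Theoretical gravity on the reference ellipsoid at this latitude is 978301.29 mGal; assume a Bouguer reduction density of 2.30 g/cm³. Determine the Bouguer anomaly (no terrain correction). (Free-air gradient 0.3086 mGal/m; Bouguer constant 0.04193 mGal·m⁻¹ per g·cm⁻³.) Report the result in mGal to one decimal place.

Free-air correction = 0.3086 × 3158.9 = 974.84 mGal
Free-air anomaly = 977841.59 − 978301.29 + (974.84) = 515.14 mGal
Bouguer slab correction = 0.04193 × 2.30 × 3158.9 = 304.64 mGal
Simple Bouguer anomaly = 515.14 − (304.64) = 210.50 mGal

210.5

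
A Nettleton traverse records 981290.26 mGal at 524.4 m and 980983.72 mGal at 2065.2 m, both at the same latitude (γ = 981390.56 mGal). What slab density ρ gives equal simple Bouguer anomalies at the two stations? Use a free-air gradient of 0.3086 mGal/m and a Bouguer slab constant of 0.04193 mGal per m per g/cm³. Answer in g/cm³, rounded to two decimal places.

Δg_obs = 980983.72 − 981290.26 = -306.54 mGal over Δh = 2065.2 − 524.4 = 1540.8 m
Equal Bouguer anomalies ⇒ Δg_obs + (0.3086 − 0.04193ρ)·Δh = 0
0.3086 − 0.04193ρ = −Δg_obs/Δh = 0.19895
ρ = (0.3086 − 0.19895) / 0.04193 = 2.62 g/cm³

2.62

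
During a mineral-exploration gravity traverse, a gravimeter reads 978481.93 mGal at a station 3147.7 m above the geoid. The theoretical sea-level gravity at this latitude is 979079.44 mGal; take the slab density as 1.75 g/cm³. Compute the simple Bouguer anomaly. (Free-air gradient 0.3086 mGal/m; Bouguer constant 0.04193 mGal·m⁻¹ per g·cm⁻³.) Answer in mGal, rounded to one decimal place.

Free-air correction = 0.3086 × 3147.7 = 971.38 mGal
Free-air anomaly = 978481.93 − 979079.44 + (971.38) = 373.87 mGal
Bouguer slab correction = 0.04193 × 1.75 × 3147.7 = 230.97 mGal
Simple Bouguer anomaly = 373.87 − (230.97) = 142.90 mGal

142.9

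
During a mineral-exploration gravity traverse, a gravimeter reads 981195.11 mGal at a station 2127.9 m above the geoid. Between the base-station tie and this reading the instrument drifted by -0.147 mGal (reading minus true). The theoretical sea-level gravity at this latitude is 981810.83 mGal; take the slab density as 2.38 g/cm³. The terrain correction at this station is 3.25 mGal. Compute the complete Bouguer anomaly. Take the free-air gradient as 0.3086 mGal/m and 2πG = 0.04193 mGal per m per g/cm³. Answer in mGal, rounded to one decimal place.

-168.0

Drift-corrected reading = 981195.11 − (-0.147) = 981195.257 mGal
Free-air correction = 0.3086 × 2127.9 = 656.67 mGal
Free-air anomaly = 981195.257 − 981810.83 + (656.67) = 41.097 mGal
Bouguer slab correction = 0.04193 × 2.38 × 2127.9 = 212.35 mGal
Simple Bouguer anomaly = 41.097 − (212.35) = -171.253 mGal
Complete Bouguer anomaly = -171.253 + 3.25 = -168.003 mGal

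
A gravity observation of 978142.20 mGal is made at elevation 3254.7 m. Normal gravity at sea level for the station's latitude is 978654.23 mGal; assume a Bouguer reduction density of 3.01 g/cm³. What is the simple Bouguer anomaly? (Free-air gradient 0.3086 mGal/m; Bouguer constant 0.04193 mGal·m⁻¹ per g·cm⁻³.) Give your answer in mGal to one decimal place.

81.6

Free-air correction = 0.3086 × 3254.7 = 1004.40 mGal
Free-air anomaly = 978142.20 − 978654.23 + (1004.40) = 492.37 mGal
Bouguer slab correction = 0.04193 × 3.01 × 3254.7 = 410.77 mGal
Simple Bouguer anomaly = 492.37 − (410.77) = 81.60 mGal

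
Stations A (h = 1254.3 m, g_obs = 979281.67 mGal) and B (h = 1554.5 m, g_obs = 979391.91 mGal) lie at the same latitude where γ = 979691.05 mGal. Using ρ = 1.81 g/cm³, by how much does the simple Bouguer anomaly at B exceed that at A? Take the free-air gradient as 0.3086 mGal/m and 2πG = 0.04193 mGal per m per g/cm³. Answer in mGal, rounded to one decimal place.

Δg_SB(A) = 979281.67 − 979691.05 + 0.3086×1254.3 − 0.04193×1.81×1254.3 = -117.50 mGal
Δg_SB(B) = 979391.91 − 979691.05 + 0.3086×1554.5 − 0.04193×1.81×1554.5 = 62.60 mGal
Difference = 62.60 − (-117.50) = 180.10 mGal

180.1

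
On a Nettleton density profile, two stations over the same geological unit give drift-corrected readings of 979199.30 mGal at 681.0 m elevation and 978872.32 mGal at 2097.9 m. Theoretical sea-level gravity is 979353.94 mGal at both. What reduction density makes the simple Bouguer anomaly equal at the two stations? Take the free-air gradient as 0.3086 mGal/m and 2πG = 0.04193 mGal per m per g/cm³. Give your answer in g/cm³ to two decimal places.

1.86

Δg_obs = 978872.32 − 979199.30 = -326.98 mGal over Δh = 2097.9 − 681.0 = 1416.9 m
Equal Bouguer anomalies ⇒ Δg_obs + (0.3086 − 0.04193ρ)·Δh = 0
0.3086 − 0.04193ρ = −Δg_obs/Δh = 0.23077
ρ = (0.3086 − 0.23077) / 0.04193 = 1.86 g/cm³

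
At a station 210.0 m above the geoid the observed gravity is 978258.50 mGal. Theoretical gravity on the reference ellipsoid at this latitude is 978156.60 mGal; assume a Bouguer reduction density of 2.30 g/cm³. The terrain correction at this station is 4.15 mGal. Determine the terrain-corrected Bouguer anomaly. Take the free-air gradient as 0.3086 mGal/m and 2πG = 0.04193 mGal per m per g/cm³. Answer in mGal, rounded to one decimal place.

150.6

Free-air correction = 0.3086 × 210.0 = 64.81 mGal
Free-air anomaly = 978258.50 − 978156.60 + (64.81) = 166.71 mGal
Bouguer slab correction = 0.04193 × 2.30 × 210.0 = 20.25 mGal
Simple Bouguer anomaly = 166.71 − (20.25) = 146.46 mGal
Complete Bouguer anomaly = 146.46 + 4.15 = 150.61 mGal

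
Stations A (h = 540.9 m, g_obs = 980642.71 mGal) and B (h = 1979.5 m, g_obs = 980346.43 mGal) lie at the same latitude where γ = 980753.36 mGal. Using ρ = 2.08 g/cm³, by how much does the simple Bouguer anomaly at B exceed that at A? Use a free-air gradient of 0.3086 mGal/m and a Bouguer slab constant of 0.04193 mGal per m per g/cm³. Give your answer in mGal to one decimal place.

22.2

Δg_SB(A) = 980642.71 − 980753.36 + 0.3086×540.9 − 0.04193×2.08×540.9 = 9.10 mGal
Δg_SB(B) = 980346.43 − 980753.36 + 0.3086×1979.5 − 0.04193×2.08×1979.5 = 31.30 mGal
Difference = 31.30 − (9.10) = 22.20 mGal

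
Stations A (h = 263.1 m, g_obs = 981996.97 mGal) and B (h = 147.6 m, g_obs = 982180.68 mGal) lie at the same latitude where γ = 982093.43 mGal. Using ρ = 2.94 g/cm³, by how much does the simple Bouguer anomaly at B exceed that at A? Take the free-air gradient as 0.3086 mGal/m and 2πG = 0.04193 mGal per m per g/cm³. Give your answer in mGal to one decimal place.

162.3

Δg_SB(A) = 981996.97 − 982093.43 + 0.3086×263.1 − 0.04193×2.94×263.1 = -47.70 mGal
Δg_SB(B) = 982180.68 − 982093.43 + 0.3086×147.6 − 0.04193×2.94×147.6 = 114.60 mGal
Difference = 114.60 − (-47.70) = 162.30 mGal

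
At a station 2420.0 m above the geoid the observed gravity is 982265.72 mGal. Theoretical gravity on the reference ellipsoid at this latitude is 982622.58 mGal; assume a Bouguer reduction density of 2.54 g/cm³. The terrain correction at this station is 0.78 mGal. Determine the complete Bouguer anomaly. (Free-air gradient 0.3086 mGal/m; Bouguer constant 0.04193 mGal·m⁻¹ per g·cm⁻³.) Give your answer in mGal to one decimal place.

Free-air correction = 0.3086 × 2420.0 = 746.81 mGal
Free-air anomaly = 982265.72 − 982622.58 + (746.81) = 389.95 mGal
Bouguer slab correction = 0.04193 × 2.54 × 2420.0 = 257.74 mGal
Simple Bouguer anomaly = 389.95 − (257.74) = 132.21 mGal
Complete Bouguer anomaly = 132.21 + 0.78 = 132.99 mGal

133.0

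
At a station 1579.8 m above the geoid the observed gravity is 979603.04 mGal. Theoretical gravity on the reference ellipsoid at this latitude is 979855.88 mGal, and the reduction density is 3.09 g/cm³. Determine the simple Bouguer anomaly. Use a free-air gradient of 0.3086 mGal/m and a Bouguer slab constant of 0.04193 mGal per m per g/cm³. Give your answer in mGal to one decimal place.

Free-air correction = 0.3086 × 1579.8 = 487.53 mGal
Free-air anomaly = 979603.04 − 979855.88 + (487.53) = 234.69 mGal
Bouguer slab correction = 0.04193 × 3.09 × 1579.8 = 204.68 mGal
Simple Bouguer anomaly = 234.69 − (204.68) = 30.01 mGal

30.0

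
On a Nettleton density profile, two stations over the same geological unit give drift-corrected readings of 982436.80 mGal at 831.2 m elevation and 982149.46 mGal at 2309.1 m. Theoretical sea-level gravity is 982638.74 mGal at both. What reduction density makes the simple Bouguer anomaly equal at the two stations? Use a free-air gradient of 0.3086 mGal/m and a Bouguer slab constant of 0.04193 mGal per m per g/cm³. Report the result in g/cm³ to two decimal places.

Δg_obs = 982149.46 − 982436.80 = -287.34 mGal over Δh = 2309.1 − 831.2 = 1477.9 m
Equal Bouguer anomalies ⇒ Δg_obs + (0.3086 − 0.04193ρ)·Δh = 0
0.3086 − 0.04193ρ = −Δg_obs/Δh = 0.19442
ρ = (0.3086 − 0.19442) / 0.04193 = 2.72 g/cm³

2.72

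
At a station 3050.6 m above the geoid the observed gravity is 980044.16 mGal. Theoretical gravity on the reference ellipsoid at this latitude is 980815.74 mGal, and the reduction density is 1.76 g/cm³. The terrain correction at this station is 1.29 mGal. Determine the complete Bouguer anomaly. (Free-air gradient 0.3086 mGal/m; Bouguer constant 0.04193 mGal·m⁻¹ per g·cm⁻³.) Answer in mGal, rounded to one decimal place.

Free-air correction = 0.3086 × 3050.6 = 941.42 mGal
Free-air anomaly = 980044.16 − 980815.74 + (941.42) = 169.84 mGal
Bouguer slab correction = 0.04193 × 1.76 × 3050.6 = 225.12 mGal
Simple Bouguer anomaly = 169.84 − (225.12) = -55.28 mGal
Complete Bouguer anomaly = -55.28 + 1.29 = -53.99 mGal

-54.0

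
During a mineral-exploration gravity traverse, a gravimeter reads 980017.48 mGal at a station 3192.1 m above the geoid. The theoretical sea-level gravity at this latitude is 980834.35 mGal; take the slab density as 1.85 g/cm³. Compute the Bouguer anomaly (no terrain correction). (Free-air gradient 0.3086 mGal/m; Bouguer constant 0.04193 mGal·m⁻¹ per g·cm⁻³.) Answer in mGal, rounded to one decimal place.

Free-air correction = 0.3086 × 3192.1 = 985.08 mGal
Free-air anomaly = 980017.48 − 980834.35 + (985.08) = 168.21 mGal
Bouguer slab correction = 0.04193 × 1.85 × 3192.1 = 247.61 mGal
Simple Bouguer anomaly = 168.21 − (247.61) = -79.40 mGal

-79.4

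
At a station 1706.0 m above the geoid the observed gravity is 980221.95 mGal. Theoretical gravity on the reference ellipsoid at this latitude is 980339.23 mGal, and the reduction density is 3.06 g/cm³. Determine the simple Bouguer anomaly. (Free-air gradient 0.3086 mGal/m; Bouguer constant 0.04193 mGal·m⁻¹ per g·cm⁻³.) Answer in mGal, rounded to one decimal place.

190.3

Free-air correction = 0.3086 × 1706.0 = 526.47 mGal
Free-air anomaly = 980221.95 − 980339.23 + (526.47) = 409.19 mGal
Bouguer slab correction = 0.04193 × 3.06 × 1706.0 = 218.89 mGal
Simple Bouguer anomaly = 409.19 − (218.89) = 190.30 mGal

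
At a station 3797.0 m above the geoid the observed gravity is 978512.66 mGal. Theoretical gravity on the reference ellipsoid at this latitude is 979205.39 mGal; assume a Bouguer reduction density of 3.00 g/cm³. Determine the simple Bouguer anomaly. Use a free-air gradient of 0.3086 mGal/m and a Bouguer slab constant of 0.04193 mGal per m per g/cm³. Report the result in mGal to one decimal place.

1.4

Free-air correction = 0.3086 × 3797.0 = 1171.75 mGal
Free-air anomaly = 978512.66 − 979205.39 + (1171.75) = 479.02 mGal
Bouguer slab correction = 0.04193 × 3.00 × 3797.0 = 477.62 mGal
Simple Bouguer anomaly = 479.02 − (477.62) = 1.40 mGal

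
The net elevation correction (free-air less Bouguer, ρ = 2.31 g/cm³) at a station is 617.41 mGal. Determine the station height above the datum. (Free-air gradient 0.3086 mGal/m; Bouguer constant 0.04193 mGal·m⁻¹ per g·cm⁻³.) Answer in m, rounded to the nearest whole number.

Combined gradient = 0.3086 − 0.04193 × 2.31 = 0.2117417 mGal/m
h = 617.41 / 0.2117417 = 2915.86 m

2916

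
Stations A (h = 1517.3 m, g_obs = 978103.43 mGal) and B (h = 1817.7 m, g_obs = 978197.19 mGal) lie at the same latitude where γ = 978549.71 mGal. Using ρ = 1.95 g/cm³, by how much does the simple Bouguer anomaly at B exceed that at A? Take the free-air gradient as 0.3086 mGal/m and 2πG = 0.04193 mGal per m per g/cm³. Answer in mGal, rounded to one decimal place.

161.9

Δg_SB(A) = 978103.43 − 978549.71 + 0.3086×1517.3 − 0.04193×1.95×1517.3 = -102.10 mGal
Δg_SB(B) = 978197.19 − 978549.71 + 0.3086×1817.7 − 0.04193×1.95×1817.7 = 59.80 mGal
Difference = 59.80 − (-102.10) = 161.90 mGal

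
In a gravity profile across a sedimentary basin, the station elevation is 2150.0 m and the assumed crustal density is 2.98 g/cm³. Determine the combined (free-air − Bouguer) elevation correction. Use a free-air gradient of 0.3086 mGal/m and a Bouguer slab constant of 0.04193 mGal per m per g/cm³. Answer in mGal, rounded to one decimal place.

Combined gradient = 0.3086 − 0.04193 × 2.98 = 0.1836486 mGal/m
Combined elevation correction = 0.1836486 × 2150.0 = 394.8 mGal

394.8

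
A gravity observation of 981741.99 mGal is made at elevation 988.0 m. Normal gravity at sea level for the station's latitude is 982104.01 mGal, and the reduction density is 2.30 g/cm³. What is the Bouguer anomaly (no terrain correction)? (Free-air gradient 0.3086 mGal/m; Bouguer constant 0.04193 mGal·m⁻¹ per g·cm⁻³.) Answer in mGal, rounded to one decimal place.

-152.4

Free-air correction = 0.3086 × 988.0 = 304.90 mGal
Free-air anomaly = 981741.99 − 982104.01 + (304.90) = -57.12 mGal
Bouguer slab correction = 0.04193 × 2.30 × 988.0 = 95.28 mGal
Simple Bouguer anomaly = -57.12 − (95.28) = -152.40 mGal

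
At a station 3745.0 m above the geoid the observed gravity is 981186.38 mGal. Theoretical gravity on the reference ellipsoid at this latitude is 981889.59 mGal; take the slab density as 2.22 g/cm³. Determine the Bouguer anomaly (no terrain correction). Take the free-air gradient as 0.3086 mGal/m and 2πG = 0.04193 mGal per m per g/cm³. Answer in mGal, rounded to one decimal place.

Free-air correction = 0.3086 × 3745.0 = 1155.71 mGal
Free-air anomaly = 981186.38 − 981889.59 + (1155.71) = 452.50 mGal
Bouguer slab correction = 0.04193 × 2.22 × 3745.0 = 348.60 mGal
Simple Bouguer anomaly = 452.50 − (348.60) = 103.90 mGal

103.9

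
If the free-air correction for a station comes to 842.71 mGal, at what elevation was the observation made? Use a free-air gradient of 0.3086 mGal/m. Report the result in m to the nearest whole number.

h = 842.71 / 0.3086 = 2730.75 m

2731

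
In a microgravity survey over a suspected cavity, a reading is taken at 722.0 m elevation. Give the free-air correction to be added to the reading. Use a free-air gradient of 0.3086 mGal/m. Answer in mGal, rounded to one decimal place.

222.8

Free-air correction = 0.3086 × 722.0 = 222.8 mGal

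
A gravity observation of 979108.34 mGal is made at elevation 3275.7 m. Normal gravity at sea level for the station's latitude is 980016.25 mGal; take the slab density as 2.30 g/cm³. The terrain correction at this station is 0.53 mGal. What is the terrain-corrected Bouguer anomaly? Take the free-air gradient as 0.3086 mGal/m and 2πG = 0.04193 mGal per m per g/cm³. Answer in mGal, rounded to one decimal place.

Free-air correction = 0.3086 × 3275.7 = 1010.88 mGal
Free-air anomaly = 979108.34 − 980016.25 + (1010.88) = 102.97 mGal
Bouguer slab correction = 0.04193 × 2.30 × 3275.7 = 315.91 mGal
Simple Bouguer anomaly = 102.97 − (315.91) = -212.94 mGal
Complete Bouguer anomaly = -212.94 + 0.53 = -212.41 mGal

-212.4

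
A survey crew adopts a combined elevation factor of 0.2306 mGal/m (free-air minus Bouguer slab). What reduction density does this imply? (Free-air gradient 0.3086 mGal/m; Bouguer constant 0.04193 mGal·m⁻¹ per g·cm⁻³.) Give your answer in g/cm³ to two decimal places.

0.2306 = 0.3086 − 0.04193 × ρ
ρ = (0.3086 − 0.2306) / 0.04193 = 1.86 g/cm³

1.86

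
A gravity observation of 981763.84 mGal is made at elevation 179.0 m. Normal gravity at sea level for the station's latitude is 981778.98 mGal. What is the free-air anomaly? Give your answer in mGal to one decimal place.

40.1

Free-air correction = 0.3086 × 179.0 = 55.24 mGal
Free-air anomaly = 981763.84 − 981778.98 + (55.24) = 40.10 mGal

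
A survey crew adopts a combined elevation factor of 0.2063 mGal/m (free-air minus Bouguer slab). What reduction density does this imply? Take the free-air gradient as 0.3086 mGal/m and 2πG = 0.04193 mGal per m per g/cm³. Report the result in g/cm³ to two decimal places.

0.2063 = 0.3086 − 0.04193 × ρ
ρ = (0.3086 − 0.2063) / 0.04193 = 2.44 g/cm³

2.44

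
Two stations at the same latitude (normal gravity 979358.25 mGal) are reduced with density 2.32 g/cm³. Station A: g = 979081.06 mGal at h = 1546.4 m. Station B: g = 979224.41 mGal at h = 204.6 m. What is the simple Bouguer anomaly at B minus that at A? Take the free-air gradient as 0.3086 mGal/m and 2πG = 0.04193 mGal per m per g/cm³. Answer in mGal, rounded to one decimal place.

Δg_SB(A) = 979081.06 − 979358.25 + 0.3086×1546.4 − 0.04193×2.32×1546.4 = 49.60 mGal
Δg_SB(B) = 979224.41 − 979358.25 + 0.3086×204.6 − 0.04193×2.32×204.6 = -90.60 mGal
Difference = -90.60 − (49.60) = -140.20 mGal

-140.2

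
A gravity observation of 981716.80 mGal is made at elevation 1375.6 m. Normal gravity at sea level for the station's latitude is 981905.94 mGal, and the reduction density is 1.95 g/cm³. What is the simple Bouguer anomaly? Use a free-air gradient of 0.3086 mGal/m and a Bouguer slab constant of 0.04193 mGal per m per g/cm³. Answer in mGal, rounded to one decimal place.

122.9

Free-air correction = 0.3086 × 1375.6 = 424.51 mGal
Free-air anomaly = 981716.80 − 981905.94 + (424.51) = 235.37 mGal
Bouguer slab correction = 0.04193 × 1.95 × 1375.6 = 112.47 mGal
Simple Bouguer anomaly = 235.37 − (112.47) = 122.90 mGal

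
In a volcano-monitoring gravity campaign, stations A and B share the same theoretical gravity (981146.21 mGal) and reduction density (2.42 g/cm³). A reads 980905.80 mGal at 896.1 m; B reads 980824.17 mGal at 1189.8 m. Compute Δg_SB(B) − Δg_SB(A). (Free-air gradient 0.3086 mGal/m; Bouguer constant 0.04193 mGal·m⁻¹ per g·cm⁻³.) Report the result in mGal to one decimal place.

-20.8

Δg_SB(A) = 980905.80 − 981146.21 + 0.3086×896.1 − 0.04193×2.42×896.1 = -54.80 mGal
Δg_SB(B) = 980824.17 − 981146.21 + 0.3086×1189.8 − 0.04193×2.42×1189.8 = -75.60 mGal
Difference = -75.60 − (-54.80) = -20.80 mGal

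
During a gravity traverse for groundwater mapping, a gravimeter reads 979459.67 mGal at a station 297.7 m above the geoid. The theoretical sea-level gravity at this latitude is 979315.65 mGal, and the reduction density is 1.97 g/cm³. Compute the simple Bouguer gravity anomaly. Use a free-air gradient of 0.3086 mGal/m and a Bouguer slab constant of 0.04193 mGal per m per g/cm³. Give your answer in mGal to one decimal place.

211.3

Free-air correction = 0.3086 × 297.7 = 91.87 mGal
Free-air anomaly = 979459.67 − 979315.65 + (91.87) = 235.89 mGal
Bouguer slab correction = 0.04193 × 1.97 × 297.7 = 24.59 mGal
Simple Bouguer anomaly = 235.89 − (24.59) = 211.30 mGal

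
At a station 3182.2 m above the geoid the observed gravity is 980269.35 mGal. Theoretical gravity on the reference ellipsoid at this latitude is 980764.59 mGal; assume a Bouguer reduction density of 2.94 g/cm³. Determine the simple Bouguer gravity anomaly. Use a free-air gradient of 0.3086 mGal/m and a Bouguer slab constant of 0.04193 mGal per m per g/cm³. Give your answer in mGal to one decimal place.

94.5

Free-air correction = 0.3086 × 3182.2 = 982.03 mGal
Free-air anomaly = 980269.35 − 980764.59 + (982.03) = 486.79 mGal
Bouguer slab correction = 0.04193 × 2.94 × 3182.2 = 392.28 mGal
Simple Bouguer anomaly = 486.79 − (392.28) = 94.51 mGal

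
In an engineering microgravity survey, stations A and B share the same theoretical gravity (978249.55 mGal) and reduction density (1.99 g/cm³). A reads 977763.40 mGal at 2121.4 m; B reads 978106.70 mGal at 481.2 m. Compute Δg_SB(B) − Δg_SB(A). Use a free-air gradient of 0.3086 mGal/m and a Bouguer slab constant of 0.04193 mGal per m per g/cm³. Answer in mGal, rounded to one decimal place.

-26.0

Δg_SB(A) = 977763.40 − 978249.55 + 0.3086×2121.4 − 0.04193×1.99×2121.4 = -8.50 mGal
Δg_SB(B) = 978106.70 − 978249.55 + 0.3086×481.2 − 0.04193×1.99×481.2 = -34.50 mGal
Difference = -34.50 − (-8.50) = -26.00 mGal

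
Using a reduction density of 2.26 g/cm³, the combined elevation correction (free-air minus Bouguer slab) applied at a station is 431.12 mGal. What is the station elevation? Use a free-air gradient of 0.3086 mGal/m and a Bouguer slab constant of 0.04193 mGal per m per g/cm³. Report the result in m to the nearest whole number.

Combined gradient = 0.3086 − 0.04193 × 2.26 = 0.2138382 mGal/m
h = 431.12 / 0.2138382 = 2016.10 m

2016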